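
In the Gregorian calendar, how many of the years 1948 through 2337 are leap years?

95

Multiples of 4 in [1948,2337]: 98.
Of those, multiples of 100: 4 (not leap unless ÷400).
Multiples of 400: 1.
Leap years = 98 − 4 + 1 = 95.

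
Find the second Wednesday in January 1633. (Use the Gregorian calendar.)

January 1, 1633 is a Saturday.
The first Wednesday is therefore January 5 (4 days later).
The second Wednesday is 5 + 1×7 = January 12.

January 12, 1633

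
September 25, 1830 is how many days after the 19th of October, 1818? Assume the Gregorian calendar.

4359

Oct 19, 1818 → Oct 19, 1819: 365 days.
Oct 19, 1819 → Oct 19, 1820: 366 days (Feb 29, 1820 is in that span).
Oct 19, 1820 → Oct 19, 1821: 365 days.
Oct 19, 1821 → Oct 19, 1822: 365 days.
Oct 19, 1822 → Oct 19, 1823: 365 days.
Oct 19, 1823 → Oct 19, 1824: 366 days (Feb 29, 1824 is in that span).
Oct 19, 1824 → Oct 19, 1825: 365 days.
Oct 19, 1825 → Oct 19, 1826: 365 days.
Oct 19, 1826 → Oct 19, 1827: 365 days.
Oct 19, 1827 → Oct 19, 1828: 366 days (Feb 29, 1828 is in that span).
Oct 19, 1828 → Oct 19, 1829: 365 days.
Oct 19, 1829 → Nov 19, 1829: 31 days (October has 31).
Nov 19, 1829 → Dec 19, 1829: 30 days (November has 30).
Dec 19, 1829 → Jan 19, 1830: 31 days (December has 31).
Jan 19, 1830 → Feb 19, 1830: 31 days (January has 31).
Feb 19, 1830 → Mar 19, 1830: 28 days (February has 28).
Mar 19, 1830 → Apr 19, 1830: 31 days (March has 31).
Apr 19, 1830 → May 19, 1830: 30 days (April has 30).
May 19, 1830 → Jun 19, 1830: 31 days (May has 31).
Jun 19, 1830 → Jul 19, 1830: 30 days (June has 30).
Jul 19, 1830 → Aug 19, 1830: 31 days (July has 31).
Aug 19, 1830 → Sep 19, 1830: 31 days (August has 31).
Sep 19, 1830 → Sep 25, 1830: 6 days.
Total: 4359 days.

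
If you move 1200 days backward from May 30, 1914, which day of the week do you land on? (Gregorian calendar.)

First find the weekday of May 30, 1914. Doomsday rule: the anchor day for the 1900s is Wednesday. For year 14: 14÷12 = 1 r 2, and 2÷4 = 0, so 1+2+0 = 3.
Wednesday + 3 ≡ Saturday — that's 1914's doomsday.
In May the doomsday date is May 9.
May 30 is 21 days after May 9; 21 mod 7 = 0, so Saturday + 0 = Saturday.
1200 mod 7 = 3, so 1200 days before a Saturday is Saturday − 3 = Wednesday.

Wednesday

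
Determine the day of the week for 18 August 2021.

January 1, 2021 is a Friday.
Jan 1, 2021 → Feb 1, 2021: 31 days (January has 31).
Feb 1, 2021 → Mar 1, 2021: 28 days (February has 28).
Mar 1, 2021 → Apr 1, 2021: 31 days (March has 31).
Apr 1, 2021 → May 1, 2021: 30 days (April has 30).
May 1, 2021 → Jun 1, 2021: 31 days (May has 31).
Jun 1, 2021 → Jul 1, 2021: 30 days (June has 30).
Jul 1, 2021 → Aug 1, 2021: 31 days (July has 31).
Aug 1, 2021 → Aug 18, 2021: 17 days.
Total: 229 days.
229 mod 7 = 5, so Friday + 5 = Wednesday.

Wednesday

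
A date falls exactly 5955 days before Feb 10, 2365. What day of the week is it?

Friday

Feb 10, 2365 is a Wednesday.
5955 mod 7 = 5, so 5955 days before a Wednesday is Wednesday − 5 = Friday.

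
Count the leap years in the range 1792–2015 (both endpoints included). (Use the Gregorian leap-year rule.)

Multiples of 4 in [1792,2015]: 56.
Of those, multiples of 100: 3 (not leap unless ÷400).
Multiples of 400: 1.
Leap years = 56 − 3 + 1 = 54.

54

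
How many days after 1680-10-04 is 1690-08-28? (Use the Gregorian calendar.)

3615

Oct 4, 1680 → Oct 4, 1681: 365 days.
Oct 4, 1681 → Oct 4, 1682: 365 days.
Oct 4, 1682 → Oct 4, 1683: 365 days.
Oct 4, 1683 → Oct 4, 1684: 366 days (Feb 29, 1684 is in that span).
Oct 4, 1684 → Oct 4, 1685: 365 days.
Oct 4, 1685 → Oct 4, 1686: 365 days.
Oct 4, 1686 → Oct 4, 1687: 365 days.
Oct 4, 1687 → Oct 4, 1688: 366 days (Feb 29, 1688 is in that span).
Oct 4, 1688 → Oct 4, 1689: 365 days.
Oct 4, 1689 → Nov 4, 1689: 31 days (October has 31).
Nov 4, 1689 → Dec 4, 1689: 30 days (November has 30).
Dec 4, 1689 → Jan 4, 1690: 31 days (December has 31).
Jan 4, 1690 → Feb 4, 1690: 31 days (January has 31).
Feb 4, 1690 → Mar 4, 1690: 28 days (February has 28).
Mar 4, 1690 → Apr 4, 1690: 31 days (March has 31).
Apr 4, 1690 → May 4, 1690: 30 days (April has 30).
May 4, 1690 → Jun 4, 1690: 31 days (May has 31).
Jun 4, 1690 → Jul 4, 1690: 30 days (June has 30).
Jul 4, 1690 → Aug 4, 1690: 31 days (July has 31).
Aug 4, 1690 → Aug 28, 1690: 24 days.
Total: 3615 days.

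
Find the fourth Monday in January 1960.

January 1, 1960 is a Friday.
The first Monday is therefore January 4 (3 days later).
The fourth Monday is 4 + 3×7 = January 25.

January 25, 1960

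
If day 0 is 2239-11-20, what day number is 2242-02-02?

805

Nov 20, 2239 → Nov 20, 2240: 366 days (Feb 29, 2240 is in that span).
Nov 20, 2240 → Nov 20, 2241: 365 days.
Nov 20, 2241 → Dec 20, 2241: 30 days (November has 30).
Dec 20, 2241 → Jan 20, 2242: 31 days (December has 31).
Jan 20, 2242 → Feb 2, 2242: 13 days.
Total: 805 days.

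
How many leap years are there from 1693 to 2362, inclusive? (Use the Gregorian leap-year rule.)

Multiples of 4 in [1693,2362]: 167.
Of those, multiples of 100: 7 (not leap unless ÷400).
Multiples of 400: 1.
Leap years = 167 − 7 + 1 = 161.

161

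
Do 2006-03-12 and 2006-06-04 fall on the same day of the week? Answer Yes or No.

From Mar 12, 2006 to Jun 4, 2006 is 84 days.
84 mod 7 = 0, so they are the same weekday.
(Mar 12, 2006 is a Sunday; Jun 4, 2006 is a Sunday.)

Yes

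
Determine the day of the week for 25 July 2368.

Thursday

Doomsday rule: the anchor day for the 2300s is Wednesday. For year 68: 68÷12 = 5 r 8, and 8÷4 = 2, so 5+8+2 = 15.
Wednesday + 15 ≡ Thursday — that's 2368's doomsday.
In July the doomsday date is Jul 11.
Jul 25 is 14 days after Jul 11; 14 mod 7 = 0, so Thursday + 0 = Thursday.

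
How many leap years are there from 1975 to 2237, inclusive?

64

Multiples of 4 in [1975,2237]: 66.
Of those, multiples of 100: 3 (not leap unless ÷400).
Multiples of 400: 1.
Leap years = 66 − 3 + 1 = 64.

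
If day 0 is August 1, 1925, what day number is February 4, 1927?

552

Aug 1, 1925 → Aug 1, 1926: 365 days.
Aug 1, 1926 → Sep 1, 1926: 31 days (August has 31).
Sep 1, 1926 → Oct 1, 1926: 30 days (September has 30).
Oct 1, 1926 → Nov 1, 1926: 31 days (October has 31).
Nov 1, 1926 → Dec 1, 1926: 30 days (November has 30).
Dec 1, 1926 → Jan 1, 1927: 31 days (December has 31).
Jan 1, 1927 → Feb 1, 1927: 31 days (January has 31).
Feb 1, 1927 → Feb 4, 1927: 3 days.
Total: 552 days.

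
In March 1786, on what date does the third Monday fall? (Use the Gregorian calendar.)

March 20, 1786

March 1, 1786 is a Wednesday.
The first Monday is therefore March 6 (5 days later).
The third Monday is 6 + 2×7 = March 20.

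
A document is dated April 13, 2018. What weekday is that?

Doomsday rule: the anchor day for the 2000s is Tuesday. For year 18: 18÷12 = 1 r 6, and 6÷4 = 1, so 1+6+1 = 8.
Tuesday + 8 ≡ Wednesday — that's 2018's doomsday.
In April the doomsday date is Apr 4.
Apr 13 is 9 days after Apr 4; 9 mod 7 = 2, so Wednesday + 2 = Friday.

Friday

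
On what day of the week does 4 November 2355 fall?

Friday

Doomsday rule: the anchor day for the 2300s is Wednesday. For year 55: 55÷12 = 4 r 7, and 7÷4 = 1, so 4+7+1 = 12.
Wednesday + 12 ≡ Monday — that's 2355's doomsday.
In November the doomsday date is Nov 7.
Nov 4 is 3 days before Nov 7; 3 mod 7 = 3, so Monday − 3 = Friday.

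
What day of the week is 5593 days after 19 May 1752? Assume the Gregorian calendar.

First find the weekday of May 19, 1752. Doomsday rule: the anchor day for the 1700s is Sunday. For year 52: 52÷12 = 4 r 4, and 4÷4 = 1, so 4+4+1 = 9.
Sunday + 9 ≡ Tuesday — that's 1752's doomsday.
In May the doomsday date is May 9.
May 19 is 10 days after May 9; 10 mod 7 = 3, so Tuesday + 3 = Friday.
5593 mod 7 = 0, so 5593 days after a Friday is Friday + 0 = Friday.

Friday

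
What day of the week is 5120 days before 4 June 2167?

Monday

First find the weekday of Jun 4, 2167. Doomsday rule: the anchor day for the 2100s is Sunday. For year 67: 67÷12 = 5 r 7, and 7÷4 = 1, so 5+7+1 = 13.
Sunday + 13 ≡ Saturday — that's 2167's doomsday.
In June the doomsday date is Jun 6.
Jun 4 is 2 days before Jun 6; 2 mod 7 = 2, so Saturday − 2 = Thursday.
5120 mod 7 = 3, so 5120 days before a Thursday is Thursday − 3 = Monday.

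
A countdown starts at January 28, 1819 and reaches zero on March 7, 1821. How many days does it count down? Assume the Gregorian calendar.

Jan 28, 1819 → Jan 28, 1820: 365 days.
Jan 28, 1820 → Jan 28, 1821: 366 days (Feb 29, 1820 is in that span).
Jan 28, 1821 → Feb 28, 1821: 31 days (January has 31).
Feb 28, 1821 → Mar 7, 1821: 7 days.
Total: 769 days.

769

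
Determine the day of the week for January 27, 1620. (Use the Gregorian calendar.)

Doomsday rule: the anchor day for the 1600s is Tuesday. For year 20: 20÷12 = 1 r 8, and 8÷4 = 2, so 1+8+2 = 11.
Tuesday + 11 ≡ Saturday — that's 1620's doomsday.
In January the doomsday date is Jan 4 (1620 is a leap year (divisible by 4)).
Jan 27 is 23 days after Jan 4; 23 mod 7 = 2, so Saturday + 2 = Monday.

Monday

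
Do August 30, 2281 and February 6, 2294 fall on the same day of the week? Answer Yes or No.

From Aug 30, 2281 to Feb 6, 2294 is 4543 days.
4543 mod 7 = 0, so they are the same weekday.
(Aug 30, 2281 is a Tuesday; Feb 6, 2294 is a Tuesday.)

Yes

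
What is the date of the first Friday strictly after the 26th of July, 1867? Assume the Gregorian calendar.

August 2, 1867

Jul 26, 1867 is a Friday.
From Friday to the next Friday is 7 days.
Jul 26, 1867 + 7 = Aug 2, 1867.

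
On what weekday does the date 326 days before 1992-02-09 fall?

Feb 9, 1992 is a Sunday.
326 mod 7 = 4, so 326 days before a Sunday is Sunday − 4 = Wednesday.

Wednesday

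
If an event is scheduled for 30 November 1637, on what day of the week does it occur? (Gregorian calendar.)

Doomsday rule: the anchor day for the 1600s is Tuesday. For year 37: 37÷12 = 3 r 1, and 1÷4 = 0, so 3+1+0 = 4.
Tuesday + 4 ≡ Saturday — that's 1637's doomsday.
In November the doomsday date is Nov 7.
Nov 30 is 23 days after Nov 7; 23 mod 7 = 2, so Saturday + 2 = Monday.

Monday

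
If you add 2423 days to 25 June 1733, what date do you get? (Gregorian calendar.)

+365 (one year) → Jun 25, 1734 (2058 left).
+365 (one year) → Jun 25, 1735 (1693 left).
+366 (one year; includes Feb 29, 1736) → Jun 25, 1736 (1327 left).
+365 (one year) → Jun 25, 1737 (962 left).
+365 (one year) → Jun 25, 1738 (597 left).
+365 (one year) → Jun 25, 1739 (232 left).
Jun has 30 days: +6 → Jul 1, 1739 (226 left).
Jul has 31 days: +31 → Aug 1, 1739 (195 left).
Aug has 31 days: +31 → Sep 1, 1739 (164 left).
Sep has 30 days: +30 → Oct 1, 1739 (134 left).
Oct has 31 days: +31 → Nov 1, 1739 (103 left).
Nov has 30 days: +30 → Dec 1, 1739 (73 left).
Dec has 31 days: +31 → Jan 1, 1740 (42 left).
Jan has 31 days: +31 → Feb 1, 1740 (11 left).
+11 → Feb 12, 1740.

February 12, 1740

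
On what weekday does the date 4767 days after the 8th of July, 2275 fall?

Thursday

First find the weekday of Jul 8, 2275. Doomsday rule: the anchor day for the 2200s is Friday. For year 75: 75÷12 = 6 r 3, and 3÷4 = 0, so 6+3+0 = 9.
Friday + 9 ≡ Sunday — that's 2275's doomsday.
In July the doomsday date is Jul 11.
Jul 8 is 3 days before Jul 11; 3 mod 7 = 3, so Sunday − 3 = Thursday.
4767 mod 7 = 0, so 4767 days after a Thursday is Thursday + 0 = Thursday.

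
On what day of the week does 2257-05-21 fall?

Doomsday rule: the anchor day for the 2200s is Friday. For year 57: 57÷12 = 4 r 9, and 9÷4 = 2, so 4+9+2 = 15.
Friday + 15 ≡ Saturday — that's 2257's doomsday.
In May the doomsday date is May 9.
May 21 is 12 days after May 9; 12 mod 7 = 5, so Saturday + 5 = Thursday.

Thursday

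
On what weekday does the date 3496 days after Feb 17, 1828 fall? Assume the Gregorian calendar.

Wednesday

First find the weekday of Feb 17, 1828. Doomsday rule: the anchor day for the 1800s is Friday. For year 28: 28÷12 = 2 r 4, and 4÷4 = 1, so 2+4+1 = 7.
Friday + 7 ≡ Friday — that's 1828's doomsday.
In February the doomsday date is Feb 29 (1828 is a leap year (divisible by 4)).
Feb 17 is 12 days before Feb 29; 12 mod 7 = 5, so Friday − 5 = Sunday.
3496 mod 7 = 3, so 3496 days after a Sunday is Sunday + 3 = Wednesday.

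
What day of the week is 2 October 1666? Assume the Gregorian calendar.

Saturday

Doomsday rule: the anchor day for the 1600s is Tuesday. For year 66: 66÷12 = 5 r 6, and 6÷4 = 1, so 5+6+1 = 12.
Tuesday + 12 ≡ Sunday — that's 1666's doomsday.
In October the doomsday date is Oct 10.
Oct 2 is 8 days before Oct 10; 8 mod 7 = 1, so Sunday − 1 = Saturday.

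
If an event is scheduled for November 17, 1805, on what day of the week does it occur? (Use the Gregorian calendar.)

Sunday

Doomsday rule: the anchor day for the 1800s is Friday. For year 05: 5÷12 = 0 r 5, and 5÷4 = 1, so 0+5+1 = 6.
Friday + 6 ≡ Thursday — that's 1805's doomsday.
In November the doomsday date is Nov 7.
Nov 17 is 10 days after Nov 7; 10 mod 7 = 3, so Thursday + 3 = Sunday.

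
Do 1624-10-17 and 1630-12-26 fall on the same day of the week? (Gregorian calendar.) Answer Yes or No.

From Oct 17, 1624 to Dec 26, 1630 is 2261 days.
2261 mod 7 = 0, so they are the same weekday.
(Oct 17, 1624 is a Thursday; Dec 26, 1630 is a Thursday.)

Yes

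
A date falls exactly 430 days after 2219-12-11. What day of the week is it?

First find the weekday of Dec 11, 2219. Doomsday rule: the anchor day for the 2200s is Friday. For year 19: 19÷12 = 1 r 7, and 7÷4 = 1, so 1+7+1 = 9.
Friday + 9 ≡ Sunday — that's 2219's doomsday.
In December the doomsday date is Dec 12.
Dec 11 is 1 day before Dec 12; 1 mod 7 = 1, so Sunday − 1 = Saturday.
430 mod 7 = 3, so 430 days after a Saturday is Saturday + 3 = Tuesday.

Tuesday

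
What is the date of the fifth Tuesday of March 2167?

March 1, 2167 is a Sunday.
The first Tuesday is therefore March 3 (2 days later).
The fifth Tuesday is 3 + 4×7 = March 31.

March 31, 2167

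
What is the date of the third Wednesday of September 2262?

September 1, 2262 is a Monday.
The first Wednesday is therefore September 3 (2 days later).
The third Wednesday is 3 + 2×7 = September 17.

September 17, 2262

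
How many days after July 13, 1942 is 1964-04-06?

7938

Jul 13, 1942 → Jul 13, 1943: 365 days.
Jul 13, 1943 → Jul 13, 1944: 366 days (Feb 29, 1944 is in that span).
Jul 13, 1944 → Jul 13, 1945: 365 days.
Jul 13, 1945 → Jul 13, 1946: 365 days.
Jul 13, 1946 → Jul 13, 1947: 365 days.
Jul 13, 1947 → Jul 13, 1948: 366 days (Feb 29, 1948 is in that span).
Jul 13, 1948 → Jul 13, 1949: 365 days.
Jul 13, 1949 → Jul 13, 1950: 365 days.
Jul 13, 1950 → Jul 13, 1951: 365 days.
Jul 13, 1951 → Jul 13, 1952: 366 days (Feb 29, 1952 is in that span).
Jul 13, 1952 → Jul 13, 1953: 365 days.
Jul 13, 1953 → Jul 13, 1954: 365 days.
Jul 13, 1954 → Jul 13, 1955: 365 days.
Jul 13, 1955 → Jul 13, 1956: 366 days (Feb 29, 1956 is in that span).
Jul 13, 1956 → Jul 13, 1957: 365 days.
Jul 13, 1957 → Jul 13, 1958: 365 days.
Jul 13, 1958 → Jul 13, 1959: 365 days.
Jul 13, 1959 → Jul 13, 1960: 366 days (Feb 29, 1960 is in that span).
Jul 13, 1960 → Jul 13, 1961: 365 days.
Jul 13, 1961 → Jul 13, 1962: 365 days.
Jul 13, 1962 → Jul 13, 1963: 365 days.
Jul 13, 1963 → Aug 13, 1963: 31 days (July has 31).
Aug 13, 1963 → Sep 13, 1963: 31 days (August has 31).
Sep 13, 1963 → Oct 13, 1963: 30 days (September has 30).
Oct 13, 1963 → Nov 13, 1963: 31 days (October has 31).
Nov 13, 1963 → Dec 13, 1963: 30 days (November has 30).
Dec 13, 1963 → Jan 13, 1964: 31 days (December has 31).
Jan 13, 1964 → Feb 13, 1964: 31 days (January has 31).
Feb 13, 1964 → Mar 13, 1964: 29 days (February has 29).
Mar 13, 1964 → Apr 6, 1964: 24 days.
Total: 7938 days.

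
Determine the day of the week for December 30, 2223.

Tuesday

Doomsday rule: the anchor day for the 2200s is Friday. For year 23: 23÷12 = 1 r 11, and 11÷4 = 2, so 1+11+2 = 14.
Friday + 14 ≡ Friday — that's 2223's doomsday.
In December the doomsday date is Dec 12.
Dec 30 is 18 days after Dec 12; 18 mod 7 = 4, so Friday + 4 = Tuesday.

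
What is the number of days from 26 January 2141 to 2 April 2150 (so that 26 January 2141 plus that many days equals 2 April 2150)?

3353

Jan 26, 2141 → Jan 26, 2142: 365 days.
Jan 26, 2142 → Jan 26, 2143: 365 days.
Jan 26, 2143 → Jan 26, 2144: 365 days.
Jan 26, 2144 → Jan 26, 2145: 366 days (Feb 29, 2144 is in that span).
Jan 26, 2145 → Jan 26, 2146: 365 days.
Jan 26, 2146 → Jan 26, 2147: 365 days.
Jan 26, 2147 → Jan 26, 2148: 365 days.
Jan 26, 2148 → Jan 26, 2149: 366 days (Feb 29, 2148 is in that span).
Jan 26, 2149 → Jan 26, 2150: 365 days.
Jan 26, 2150 → Feb 26, 2150: 31 days (January has 31).
Feb 26, 2150 → Mar 26, 2150: 28 days (February has 28).
Mar 26, 2150 → Apr 2, 2150: 7 days.
Total: 3353 days.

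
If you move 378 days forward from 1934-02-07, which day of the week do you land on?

First find the weekday of Feb 7, 1934. Doomsday rule: the anchor day for the 1900s is Wednesday. For year 34: 34÷12 = 2 r 10, and 10÷4 = 2, so 2+10+2 = 14.
Wednesday + 14 ≡ Wednesday — that's 1934's doomsday.
In February the doomsday date is Feb 28 (1934 is not a leap year).
Feb 7 is 21 days before Feb 28; 21 mod 7 = 0, so Wednesday − 0 = Wednesday.
378 mod 7 = 0, so 378 days after a Wednesday is Wednesday + 0 = Wednesday.

Wednesday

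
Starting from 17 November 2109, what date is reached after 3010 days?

February 13, 2118

+365 (one year) → Nov 17, 2110 (2645 left).
+365 (one year) → Nov 17, 2111 (2280 left).
+366 (one year; includes Feb 29, 2112) → Nov 17, 2112 (1914 left).
+365 (one year) → Nov 17, 2113 (1549 left).
+365 (one year) → Nov 17, 2114 (1184 left).
+365 (one year) → Nov 17, 2115 (819 left).
+366 (one year; includes Feb 29, 2116) → Nov 17, 2116 (453 left).
+365 (one year) → Nov 17, 2117 (88 left).
Nov has 30 days: +14 → Dec 1, 2117 (74 left).
Dec has 31 days: +31 → Jan 1, 2118 (43 left).
Jan has 31 days: +31 → Feb 1, 2118 (12 left).
+12 → Feb 13, 2118.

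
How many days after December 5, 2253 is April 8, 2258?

1585

Dec 5, 2253 → Dec 5, 2254: 365 days.
Dec 5, 2254 → Dec 5, 2255: 365 days.
Dec 5, 2255 → Dec 5, 2256: 366 days (Feb 29, 2256 is in that span).
Dec 5, 2256 → Dec 5, 2257: 365 days.
Dec 5, 2257 → Jan 5, 2258: 31 days (December has 31).
Jan 5, 2258 → Feb 5, 2258: 31 days (January has 31).
Feb 5, 2258 → Mar 5, 2258: 28 days (February has 28).
Mar 5, 2258 → Apr 5, 2258: 31 days (March has 31).
Apr 5, 2258 → Apr 8, 2258: 3 days.
Total: 1585 days.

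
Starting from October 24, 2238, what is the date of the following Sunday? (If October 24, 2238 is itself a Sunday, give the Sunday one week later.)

October 28, 2238

Oct 24, 2238 is a Wednesday.
From Wednesday to the next Sunday is 4 days.
Oct 24, 2238 + 4 = Oct 28, 2238.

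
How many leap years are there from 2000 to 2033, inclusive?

Multiples of 4 in [2000,2033]: 9.
Of those, multiples of 100: 1 (not leap unless ÷400).
Multiples of 400: 1.
Leap years = 9 − 1 + 1 = 9.

9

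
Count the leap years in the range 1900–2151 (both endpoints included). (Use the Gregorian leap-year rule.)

61

Multiples of 4 in [1900,2151]: 63.
Of those, multiples of 100: 3 (not leap unless ÷400).
Multiples of 400: 1.
Leap years = 63 − 3 + 1 = 61.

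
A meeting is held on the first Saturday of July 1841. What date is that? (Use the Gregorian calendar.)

July 1, 1841 is a Thursday.
The first Saturday is therefore July 3 (2 days later).

July 3, 1841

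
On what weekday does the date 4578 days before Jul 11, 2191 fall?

First find the weekday of Jul 11, 2191. Doomsday rule: the anchor day for the 2100s is Sunday. For year 91: 91÷12 = 7 r 7, and 7÷4 = 1, so 7+7+1 = 15.
Sunday + 15 ≡ Monday — that's 2191's doomsday.
In July the doomsday date is Jul 11.
Jul 11 is the doomsday itself: Monday.
4578 mod 7 = 0, so 4578 days before a Monday is Monday − 0 = Monday.

Monday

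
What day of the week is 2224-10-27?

Wednesday

Doomsday rule: the anchor day for the 2200s is Friday. For year 24: 24÷12 = 2 r 0, and 0÷4 = 0, so 2+0+0 = 2.
Friday + 2 ≡ Sunday — that's 2224's doomsday.
In October the doomsday date is Oct 10.
Oct 27 is 17 days after Oct 10; 17 mod 7 = 3, so Sunday + 3 = Wednesday.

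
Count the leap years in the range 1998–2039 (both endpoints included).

10

Multiples of 4 in [1998,2039]: 10.
Of those, multiples of 100: 1 (not leap unless ÷400).
Multiples of 400: 1.
Leap years = 10 − 1 + 1 = 10.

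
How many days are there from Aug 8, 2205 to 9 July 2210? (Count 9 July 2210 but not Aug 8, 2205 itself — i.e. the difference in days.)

Aug 8, 2205 → Aug 8, 2206: 365 days.
Aug 8, 2206 → Aug 8, 2207: 365 days.
Aug 8, 2207 → Aug 8, 2208: 366 days (Feb 29, 2208 is in that span).
Aug 8, 2208 → Aug 8, 2209: 365 days.
Aug 8, 2209 → Sep 8, 2209: 31 days (August has 31).
Sep 8, 2209 → Oct 8, 2209: 30 days (September has 30).
Oct 8, 2209 → Nov 8, 2209: 31 days (October has 31).
Nov 8, 2209 → Dec 8, 2209: 30 days (November has 30).
Dec 8, 2209 → Jan 8, 2210: 31 days (December has 31).
Jan 8, 2210 → Feb 8, 2210: 31 days (January has 31).
Feb 8, 2210 → Mar 8, 2210: 28 days (February has 28).
Mar 8, 2210 → Apr 8, 2210: 31 days (March has 31).
Apr 8, 2210 → May 8, 2210: 30 days (April has 30).
May 8, 2210 → Jun 8, 2210: 31 days (May has 31).
Jun 8, 2210 → Jul 8, 2210: 30 days (June has 30).
Jul 8, 2210 → Jul 9, 2210: 1 days.
Total: 1796 days.

1796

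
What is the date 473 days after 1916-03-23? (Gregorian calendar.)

July 9, 1917

+365 (one year) → Mar 23, 1917 (108 left).
Mar has 31 days: +9 → Apr 1, 1917 (99 left).
Apr has 30 days: +30 → May 1, 1917 (69 left).
May has 31 days: +31 → Jun 1, 1917 (38 left).
Jun has 30 days: +30 → Jul 1, 1917 (8 left).
+8 → Jul 9, 1917.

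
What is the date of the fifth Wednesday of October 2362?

October 31, 2362

October 1, 2362 is a Monday.
The first Wednesday is therefore October 3 (2 days later).
The fifth Wednesday is 3 + 4×7 = October 31.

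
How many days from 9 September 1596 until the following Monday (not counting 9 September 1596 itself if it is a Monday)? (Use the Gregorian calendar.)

7

Sep 9, 1596 is a Monday.
From Monday to the next Monday is 7 days.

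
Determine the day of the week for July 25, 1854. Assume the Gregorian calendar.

January 1, 1854 is a Sunday.
Jan 1, 1854 → Feb 1, 1854: 31 days (January has 31).
Feb 1, 1854 → Mar 1, 1854: 28 days (February has 28).
Mar 1, 1854 → Apr 1, 1854: 31 days (March has 31).
Apr 1, 1854 → May 1, 1854: 30 days (April has 30).
May 1, 1854 → Jun 1, 1854: 31 days (May has 31).
Jun 1, 1854 → Jul 1, 1854: 30 days (June has 30).
Jul 1, 1854 → Jul 25, 1854: 24 days.
Total: 205 days.
205 mod 7 = 2, so Sunday + 2 = Tuesday.

Tuesday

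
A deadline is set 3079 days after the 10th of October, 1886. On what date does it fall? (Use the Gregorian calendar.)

March 16, 1895

+365 (one year) → Oct 10, 1887 (2714 left).
+366 (one year; includes Feb 29, 1888) → Oct 10, 1888 (2348 left).
+365 (one year) → Oct 10, 1889 (1983 left).
+365 (one year) → Oct 10, 1890 (1618 left).
+365 (one year) → Oct 10, 1891 (1253 left).
+366 (one year; includes Feb 29, 1892) → Oct 10, 1892 (887 left).
+365 (one year) → Oct 10, 1893 (522 left).
+365 (one year) → Oct 10, 1894 (157 left).
Oct has 31 days: +22 → Nov 1, 1894 (135 left).
Nov has 30 days: +30 → Dec 1, 1894 (105 left).
Dec has 31 days: +31 → Jan 1, 1895 (74 left).
Jan has 31 days: +31 → Feb 1, 1895 (43 left).
Feb has 28 days: +28 → Mar 1, 1895 (15 left).
+15 → Mar 16, 1895.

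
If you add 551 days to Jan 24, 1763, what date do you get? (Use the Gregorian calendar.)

July 28, 1764

+365 (one year) → Jan 24, 1764 (186 left).
Jan has 31 days: +8 → Feb 1, 1764 (178 left).
Feb has 29 days: +29 → Mar 1, 1764 (149 left).
Mar has 31 days: +31 → Apr 1, 1764 (118 left).
Apr has 30 days: +30 → May 1, 1764 (88 left).
May has 31 days: +31 → Jun 1, 1764 (57 left).
Jun has 30 days: +30 → Jul 1, 1764 (27 left).
+27 → Jul 28, 1764.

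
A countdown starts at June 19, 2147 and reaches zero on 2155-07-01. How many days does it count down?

Jun 19, 2147 → Jun 19, 2148: 366 days (Feb 29, 2148 is in that span).
Jun 19, 2148 → Jun 19, 2149: 365 days.
Jun 19, 2149 → Jun 19, 2150: 365 days.
Jun 19, 2150 → Jun 19, 2151: 365 days.
Jun 19, 2151 → Jun 19, 2152: 366 days (Feb 29, 2152 is in that span).
Jun 19, 2152 → Jun 19, 2153: 365 days.
Jun 19, 2153 → Jun 19, 2154: 365 days.
Jun 19, 2154 → Jul 19, 2154: 30 days (June has 30).
Jul 19, 2154 → Aug 19, 2154: 31 days (July has 31).
Aug 19, 2154 → Sep 19, 2154: 31 days (August has 31).
Sep 19, 2154 → Oct 19, 2154: 30 days (September has 30).
Oct 19, 2154 → Nov 19, 2154: 31 days (October has 31).
Nov 19, 2154 → Dec 19, 2154: 30 days (November has 30).
Dec 19, 2154 → Jan 19, 2155: 31 days (December has 31).
Jan 19, 2155 → Feb 19, 2155: 31 days (January has 31).
Feb 19, 2155 → Mar 19, 2155: 28 days (February has 28).
Mar 19, 2155 → Apr 19, 2155: 31 days (March has 31).
Apr 19, 2155 → May 19, 2155: 30 days (April has 30).
May 19, 2155 → Jun 19, 2155: 31 days (May has 31).
Jun 19, 2155 → Jul 1, 2155: 12 days.
Total: 2934 days.

2934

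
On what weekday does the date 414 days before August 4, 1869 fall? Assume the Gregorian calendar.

Tuesday

First find the weekday of Aug 4, 1869. Doomsday rule: the anchor day for the 1800s is Friday. For year 69: 69÷12 = 5 r 9, and 9÷4 = 2, so 5+9+2 = 16.
Friday + 16 ≡ Sunday — that's 1869's doomsday.
In August the doomsday date is Aug 8.
Aug 4 is 4 days before Aug 8; 4 mod 7 = 4, so Sunday − 4 = Wednesday.
414 mod 7 = 1, so 414 days before a Wednesday is Wednesday − 1 = Tuesday.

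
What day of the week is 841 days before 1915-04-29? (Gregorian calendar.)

First find the weekday of Apr 29, 1915. Doomsday rule: the anchor day for the 1900s is Wednesday. For year 15: 15÷12 = 1 r 3, and 3÷4 = 0, so 1+3+0 = 4.
Wednesday + 4 ≡ Sunday — that's 1915's doomsday.
In April the doomsday date is Apr 4.
Apr 29 is 25 days after Apr 4; 25 mod 7 = 4, so Sunday + 4 = Thursday.
841 mod 7 = 1, so 841 days before a Thursday is Thursday − 1 = Wednesday.

Wednesday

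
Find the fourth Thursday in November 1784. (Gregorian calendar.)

November 25, 1784

November 1, 1784 is a Monday.
The first Thursday is therefore November 4 (3 days later).
The fourth Thursday is 4 + 3×7 = November 25.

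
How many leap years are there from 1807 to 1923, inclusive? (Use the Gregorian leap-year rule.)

28

Multiples of 4 in [1807,1923]: 29.
Of those, multiples of 100: 1 (not leap unless ÷400).
Multiples of 400: 0.
Leap years = 29 − 1 + 0 = 28.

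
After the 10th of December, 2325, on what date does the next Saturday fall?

December 12, 2325

Dec 10, 2325 is a Thursday.
From Thursday to the next Saturday is 2 days.
Dec 10, 2325 + 2 = Dec 12, 2325.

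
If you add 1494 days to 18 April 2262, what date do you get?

+365 (one year) → Apr 18, 2263 (1129 left).
+366 (one year; includes Feb 29, 2264) → Apr 18, 2264 (763 left).
+365 (one year) → Apr 18, 2265 (398 left).
Apr has 30 days: +13 → May 1, 2265 (385 left).
May has 31 days: +31 → Jun 1, 2265 (354 left).
Jun has 30 days: +30 → Jul 1, 2265 (324 left).
Jul has 31 days: +31 → Aug 1, 2265 (293 left).
Aug has 31 days: +31 → Sep 1, 2265 (262 left).
Sep has 30 days: +30 → Oct 1, 2265 (232 left).
Oct has 31 days: +31 → Nov 1, 2265 (201 left).
Nov has 30 days: +30 → Dec 1, 2265 (171 left).
Dec has 31 days: +31 → Jan 1, 2266 (140 left).
Jan has 31 days: +31 → Feb 1, 2266 (109 left).
Feb has 28 days: +28 → Mar 1, 2266 (81 left).
Mar has 31 days: +31 → Apr 1, 2266 (50 left).
Apr has 30 days: +30 → May 1, 2266 (20 left).
+20 → May 21, 2266.

May 21, 2266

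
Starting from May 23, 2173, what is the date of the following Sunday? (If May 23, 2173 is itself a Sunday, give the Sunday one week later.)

May 30, 2173

May 23, 2173 is a Sunday.
From Sunday to the next Sunday is 7 days.
May 23, 2173 + 7 = May 30, 2173.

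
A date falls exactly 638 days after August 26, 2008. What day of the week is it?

Aug 26, 2008 is a Tuesday.
638 mod 7 = 1, so 638 days after a Tuesday is Tuesday + 1 = Wednesday.

Wednesday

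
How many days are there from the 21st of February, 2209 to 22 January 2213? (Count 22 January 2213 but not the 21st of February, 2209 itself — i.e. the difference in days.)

1431

Feb 21, 2209 → Feb 21, 2210: 365 days.
Feb 21, 2210 → Feb 21, 2211: 365 days.
Feb 21, 2211 → Feb 21, 2212: 365 days.
Feb 21, 2212 → Mar 21, 2212: 29 days (February has 29).
Mar 21, 2212 → Apr 21, 2212: 31 days (March has 31).
Apr 21, 2212 → May 21, 2212: 30 days (April has 30).
May 21, 2212 → Jun 21, 2212: 31 days (May has 31).
Jun 21, 2212 → Jul 21, 2212: 30 days (June has 30).
Jul 21, 2212 → Aug 21, 2212: 31 days (July has 31).
Aug 21, 2212 → Sep 21, 2212: 31 days (August has 31).
Sep 21, 2212 → Oct 21, 2212: 30 days (September has 30).
Oct 21, 2212 → Nov 21, 2212: 31 days (October has 31).
Nov 21, 2212 → Dec 21, 2212: 30 days (November has 30).
Dec 21, 2212 → Jan 21, 2213: 31 days (December has 31).
Jan 21, 2213 → Jan 22, 2213: 1 days.
Total: 1431 days.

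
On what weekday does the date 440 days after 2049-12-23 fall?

Dec 23, 2049 is a Thursday.
440 mod 7 = 6, so 440 days after a Thursday is Thursday + 6 = Wednesday.

Wednesday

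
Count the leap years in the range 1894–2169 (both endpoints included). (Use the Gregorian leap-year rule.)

67

Multiples of 4 in [1894,2169]: 69.
Of those, multiples of 100: 3 (not leap unless ÷400).
Multiples of 400: 1.
Leap years = 69 − 3 + 1 = 67.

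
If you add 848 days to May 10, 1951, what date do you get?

September 4, 1953

+366 (one year; includes Feb 29, 1952) → May 10, 1952 (482 left).
+365 (one year) → May 10, 1953 (117 left).
May has 31 days: +22 → Jun 1, 1953 (95 left).
Jun has 30 days: +30 → Jul 1, 1953 (65 left).
Jul has 31 days: +31 → Aug 1, 1953 (34 left).
Aug has 31 days: +31 → Sep 1, 1953 (3 left).
+3 → Sep 4, 1953.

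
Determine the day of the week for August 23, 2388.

Doomsday rule: the anchor day for the 2300s is Wednesday. For year 88: 88÷12 = 7 r 4, and 4÷4 = 1, so 7+4+1 = 12.
Wednesday + 12 ≡ Monday — that's 2388's doomsday.
In August the doomsday date is Aug 8.
Aug 23 is 15 days after Aug 8; 15 mod 7 = 1, so Monday + 1 = Tuesday.

Tuesday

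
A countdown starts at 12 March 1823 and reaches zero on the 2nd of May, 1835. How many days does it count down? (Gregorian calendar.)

4434

Mar 12, 1823 → Mar 12, 1824: 366 days (Feb 29, 1824 is in that span).
Mar 12, 1824 → Mar 12, 1825: 365 days.
Mar 12, 1825 → Mar 12, 1826: 365 days.
Mar 12, 1826 → Mar 12, 1827: 365 days.
Mar 12, 1827 → Mar 12, 1828: 366 days (Feb 29, 1828 is in that span).
Mar 12, 1828 → Mar 12, 1829: 365 days.
Mar 12, 1829 → Mar 12, 1830: 365 days.
Mar 12, 1830 → Mar 12, 1831: 365 days.
Mar 12, 1831 → Mar 12, 1832: 366 days (Feb 29, 1832 is in that span).
Mar 12, 1832 → Mar 12, 1833: 365 days.
Mar 12, 1833 → Mar 12, 1834: 365 days.
Mar 12, 1834 → Mar 12, 1835: 365 days.
Mar 12, 1835 → Apr 12, 1835: 31 days (March has 31).
Apr 12, 1835 → May 2, 1835: 20 days.
Total: 4434 days.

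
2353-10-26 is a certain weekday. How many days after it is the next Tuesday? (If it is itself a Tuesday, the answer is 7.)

Oct 26, 2353 is a Monday.
From Monday to the next Tuesday is 1 day.

1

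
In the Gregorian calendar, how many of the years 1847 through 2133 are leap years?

Multiples of 4 in [1847,2133]: 72.
Of those, multiples of 100: 3 (not leap unless ÷400).
Multiples of 400: 1.
Leap years = 72 − 3 + 1 = 70.

70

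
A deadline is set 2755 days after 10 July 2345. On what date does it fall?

+365 (one year) → Jul 10, 2346 (2390 left).
+365 (one year) → Jul 10, 2347 (2025 left).
+366 (one year; includes Feb 29, 2348) → Jul 10, 2348 (1659 left).
+365 (one year) → Jul 10, 2349 (1294 left).
+365 (one year) → Jul 10, 2350 (929 left).
+365 (one year) → Jul 10, 2351 (564 left).
+366 (one year; includes Feb 29, 2352) → Jul 10, 2352 (198 left).
Jul has 31 days: +22 → Aug 1, 2352 (176 left).
Aug has 31 days: +31 → Sep 1, 2352 (145 left).
Sep has 30 days: +30 → Oct 1, 2352 (115 left).
Oct has 31 days: +31 → Nov 1, 2352 (84 left).
Nov has 30 days: +30 → Dec 1, 2352 (54 left).
Dec has 31 days: +31 → Jan 1, 2353 (23 left).
+23 → Jan 24, 2353.

January 24, 2353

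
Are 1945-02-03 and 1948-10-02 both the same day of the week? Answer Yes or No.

From Feb 3, 1945 to Oct 2, 1948 is 1337 days.
1337 mod 7 = 0, so they are the same weekday.
(Feb 3, 1945 is a Saturday; Oct 2, 1948 is a Saturday.)

Yes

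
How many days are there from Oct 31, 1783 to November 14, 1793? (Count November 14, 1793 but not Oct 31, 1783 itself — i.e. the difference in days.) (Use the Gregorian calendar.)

Oct 31, 1783 → Oct 31, 1784: 366 days (Feb 29, 1784 is in that span).
Oct 31, 1784 → Oct 31, 1785: 365 days.
Oct 31, 1785 → Oct 31, 1786: 365 days.
Oct 31, 1786 → Oct 31, 1787: 365 days.
Oct 31, 1787 → Oct 31, 1788: 366 days (Feb 29, 1788 is in that span).
Oct 31, 1788 → Oct 31, 1789: 365 days.
Oct 31, 1789 → Oct 31, 1790: 365 days.
Oct 31, 1790 → Oct 31, 1791: 365 days.
Oct 31, 1791 → Oct 31, 1792: 366 days (Feb 29, 1792 is in that span).
Oct 31, 1792 → Nov 30, 1792: 30 days (October has 31).
Nov 30, 1792 → Dec 30, 1792: 30 days (November has 30).
Dec 30, 1792 → Jan 30, 1793: 31 days (December has 31).
Jan 30, 1793 → Feb 28, 1793: 29 days (January has 31).
Feb 28, 1793 → Mar 28, 1793: 28 days (February has 28).
Mar 28, 1793 → Apr 28, 1793: 31 days (March has 31).
Apr 28, 1793 → May 28, 1793: 30 days (April has 30).
May 28, 1793 → Jun 28, 1793: 31 days (May has 31).
Jun 28, 1793 → Jul 28, 1793: 30 days (June has 30).
Jul 28, 1793 → Aug 28, 1793: 31 days (July has 31).
Aug 28, 1793 → Sep 28, 1793: 31 days (August has 31).
Sep 28, 1793 → Oct 28, 1793: 30 days (September has 30).
Oct 28, 1793 → Nov 14, 1793: 17 days.
Total: 3667 days.

3667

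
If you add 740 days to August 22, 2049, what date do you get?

+365 (one year) → Aug 22, 2050 (375 left).
Aug has 31 days: +10 → Sep 1, 2050 (365 left).
Sep has 30 days: +30 → Oct 1, 2050 (335 left).
Oct has 31 days: +31 → Nov 1, 2050 (304 left).
Nov has 30 days: +30 → Dec 1, 2050 (274 left).
Dec has 31 days: +31 → Jan 1, 2051 (243 left).
Jan has 31 days: +31 → Feb 1, 2051 (212 left).
Feb has 28 days: +28 → Mar 1, 2051 (184 left).
Mar has 31 days: +31 → Apr 1, 2051 (153 left).
Apr has 30 days: +30 → May 1, 2051 (123 left).
May has 31 days: +31 → Jun 1, 2051 (92 left).
Jun has 30 days: +30 → Jul 1, 2051 (62 left).
Jul has 31 days: +31 → Aug 1, 2051 (31 left).
Aug has 31 days: +31 → Sep 1, 2051 (0 left).

September 1, 2051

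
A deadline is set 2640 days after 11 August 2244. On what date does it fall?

November 3, 2251

+365 (one year) → Aug 11, 2245 (2275 left).
+365 (one year) → Aug 11, 2246 (1910 left).
+365 (one year) → Aug 11, 2247 (1545 left).
+366 (one year; includes Feb 29, 2248) → Aug 11, 2248 (1179 left).
+365 (one year) → Aug 11, 2249 (814 left).
+365 (one year) → Aug 11, 2250 (449 left).
+365 (one year) → Aug 11, 2251 (84 left).
Aug has 31 days: +21 → Sep 1, 2251 (63 left).
Sep has 30 days: +30 → Oct 1, 2251 (33 left).
Oct has 31 days: +31 → Nov 1, 2251 (2 left).
+2 → Nov 3, 2251.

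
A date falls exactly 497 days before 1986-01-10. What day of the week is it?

Jan 10, 1986 is a Friday.
497 mod 7 = 0, so 497 days before a Friday is Friday − 0 = Friday.

Friday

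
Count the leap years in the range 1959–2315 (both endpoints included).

86

Multiples of 4 in [1959,2315]: 89.
Of those, multiples of 100: 4 (not leap unless ÷400).
Multiples of 400: 1.
Leap years = 89 − 4 + 1 = 86.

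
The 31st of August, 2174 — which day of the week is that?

Doomsday rule: the anchor day for the 2100s is Sunday. For year 74: 74÷12 = 6 r 2, and 2÷4 = 0, so 6+2+0 = 8.
Sunday + 8 ≡ Monday — that's 2174's doomsday.
In August the doomsday date is Aug 8.
Aug 31 is 23 days after Aug 8; 23 mod 7 = 2, so Monday + 2 = Wednesday.

Wednesday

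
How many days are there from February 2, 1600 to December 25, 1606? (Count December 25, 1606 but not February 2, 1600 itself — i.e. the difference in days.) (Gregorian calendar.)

Feb 2, 1600 → Feb 2, 1601: 366 days (Feb 29, 1600 is in that span).
Feb 2, 1601 → Feb 2, 1602: 365 days.
Feb 2, 1602 → Feb 2, 1603: 365 days.
Feb 2, 1603 → Feb 2, 1604: 365 days.
Feb 2, 1604 → Feb 2, 1605: 366 days (Feb 29, 1604 is in that span).
Feb 2, 1605 → Feb 2, 1606: 365 days.
Feb 2, 1606 → Mar 2, 1606: 28 days (February has 28).
Mar 2, 1606 → Apr 2, 1606: 31 days (March has 31).
Apr 2, 1606 → May 2, 1606: 30 days (April has 30).
May 2, 1606 → Jun 2, 1606: 31 days (May has 31).
Jun 2, 1606 → Jul 2, 1606: 30 days (June has 30).
Jul 2, 1606 → Aug 2, 1606: 31 days (July has 31).
Aug 2, 1606 → Sep 2, 1606: 31 days (August has 31).
Sep 2, 1606 → Oct 2, 1606: 30 days (September has 30).
Oct 2, 1606 → Nov 2, 1606: 31 days (October has 31).
Nov 2, 1606 → Dec 2, 1606: 30 days (November has 30).
Dec 2, 1606 → Dec 25, 1606: 23 days.
Total: 2518 days.

2518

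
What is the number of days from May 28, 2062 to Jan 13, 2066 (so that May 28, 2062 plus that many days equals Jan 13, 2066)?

May 28, 2062 → May 28, 2063: 365 days.
May 28, 2063 → May 28, 2064: 366 days (Feb 29, 2064 is in that span).
May 28, 2064 → May 28, 2065: 365 days.
May 28, 2065 → Jun 28, 2065: 31 days (May has 31).
Jun 28, 2065 → Jul 28, 2065: 30 days (June has 30).
Jul 28, 2065 → Aug 28, 2065: 31 days (July has 31).
Aug 28, 2065 → Sep 28, 2065: 31 days (August has 31).
Sep 28, 2065 → Oct 28, 2065: 30 days (September has 30).
Oct 28, 2065 → Nov 28, 2065: 31 days (October has 31).
Nov 28, 2065 → Dec 28, 2065: 30 days (November has 30).
Dec 28, 2065 → Jan 13, 2066: 16 days.
Total: 1326 days.

1326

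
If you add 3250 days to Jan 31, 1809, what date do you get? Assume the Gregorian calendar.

+365 (one year) → Jan 31, 1810 (2885 left).
+365 (one year) → Jan 31, 1811 (2520 left).
+365 (one year) → Jan 31, 1812 (2155 left).
+366 (one year; includes Feb 29, 1812) → Jan 31, 1813 (1789 left).
+365 (one year) → Jan 31, 1814 (1424 left).
+365 (one year) → Jan 31, 1815 (1059 left).
+365 (one year) → Jan 31, 1816 (694 left).
+366 (one year; includes Feb 29, 1816) → Jan 31, 1817 (328 left).
Jan has 31 days: +1 → Feb 1, 1817 (327 left).
Feb has 28 days: +28 → Mar 1, 1817 (299 left).
Mar has 31 days: +31 → Apr 1, 1817 (268 left).
Apr has 30 days: +30 → May 1, 1817 (238 left).
May has 31 days: +31 → Jun 1, 1817 (207 left).
Jun has 30 days: +30 → Jul 1, 1817 (177 left).
Jul has 31 days: +31 → Aug 1, 1817 (146 left).
Aug has 31 days: +31 → Sep 1, 1817 (115 left).
Sep has 30 days: +30 → Oct 1, 1817 (85 left).
Oct has 31 days: +31 → Nov 1, 1817 (54 left).
Nov has 30 days: +30 → Dec 1, 1817 (24 left).
+24 → Dec 25, 1817.

December 25, 1817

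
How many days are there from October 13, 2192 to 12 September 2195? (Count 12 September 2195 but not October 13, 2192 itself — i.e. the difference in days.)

1064

Oct 13, 2192 → Oct 13, 2193: 365 days.
Oct 13, 2193 → Oct 13, 2194: 365 days.
Oct 13, 2194 → Nov 13, 2194: 31 days (October has 31).
Nov 13, 2194 → Dec 13, 2194: 30 days (November has 30).
Dec 13, 2194 → Jan 13, 2195: 31 days (December has 31).
Jan 13, 2195 → Feb 13, 2195: 31 days (January has 31).
Feb 13, 2195 → Mar 13, 2195: 28 days (February has 28).
Mar 13, 2195 → Apr 13, 2195: 31 days (March has 31).
Apr 13, 2195 → May 13, 2195: 30 days (April has 30).
May 13, 2195 → Jun 13, 2195: 31 days (May has 31).
Jun 13, 2195 → Jul 13, 2195: 30 days (June has 30).
Jul 13, 2195 → Aug 13, 2195: 31 days (July has 31).
Aug 13, 2195 → Sep 12, 2195: 30 days.
Total: 1064 days.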